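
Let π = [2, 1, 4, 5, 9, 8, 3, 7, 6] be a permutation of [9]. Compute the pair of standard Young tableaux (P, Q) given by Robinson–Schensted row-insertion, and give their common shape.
P = [1, 3, 5, 6] / [2, 4, 7] / [8] / [9];  Q = [1, 3, 4, 5] / [2, 6, 8] / [7] / [9];  common shape = (4, 3, 1, 1)

Row-insert the values π_1, π_2, … into P one at a time, bumping the leftmost entry strictly greater than the inserted value down to the next row. The recording tableau Q records, in position (i, j), the step at which that cell was added to P.
  Insert 2 (step 1): P = [2];  Q = [1]
  Insert 1 (step 2): P = [1] / [2];  Q = [1] / [2]
  Insert 4 (step 3): P = [1, 4] / [2];  Q = [1, 3] / [2]
  Insert 5 (step 4): P = [1, 4, 5] / [2];  Q = [1, 3, 4] / [2]
  Insert 9 (step 5): P = [1, 4, 5, 9] / [2];  Q = [1, 3, 4, 5] / [2]
  Insert 8 (step 6): P = [1, 4, 5, 8] / [2, 9];  Q = [1, 3, 4, 5] / [2, 6]
  Insert 3 (step 7): P = [1, 3, 5, 8] / [2, 4] / [9];  Q = [1, 3, 4, 5] / [2, 6] / [7]
  Insert 7 (step 8): P = [1, 3, 5, 7] / [2, 4, 8] / [9];  Q = [1, 3, 4, 5] / [2, 6, 8] / [7]
  Insert 6 (step 9): P = [1, 3, 5, 6] / [2, 4, 7] / [8] / [9];  Q = [1, 3, 4, 5] / [2, 6, 8] / [7] / [9]
Final shape: (4, 3, 1, 1).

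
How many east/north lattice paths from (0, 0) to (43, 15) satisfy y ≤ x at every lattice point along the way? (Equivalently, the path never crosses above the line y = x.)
Number of paths = 19609685422740

By the reflection principle (André's argument), the number of monotone paths to (43, 15) with n ≤ m that never go above y = x is C(58, 43) − C(58, 44) = 29752626158640 − 10142940735900 = 19609685422740.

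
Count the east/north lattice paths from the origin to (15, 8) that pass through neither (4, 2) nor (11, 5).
Number of paths = 214794

Inclusion–exclusion. Total paths: C(23, 15) = 490314. Through P₁: C(6, 4)·C(17, 11) = 185640. Through P₂: C(16, 11)·C(7, 4) = 152880. Since P₁ is strictly southwest of P₂, a monotone path through both must visit P₁ then P₂; paths through both = C(6, 4)·C(10, 7)·C(7, 4) = 63000. Avoid both = 490314 − 185640 − 152880 + 63000 = 214794.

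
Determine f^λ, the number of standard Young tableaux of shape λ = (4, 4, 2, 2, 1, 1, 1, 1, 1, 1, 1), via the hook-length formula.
# SYT of shape (4, 4, 2, 2, 1, 1, 1, 1, 1, 1, 1) = 2046528

Hook-length formula: f^λ = n! / Π hook(c), product over all cells c of the Young diagram. For λ = (4, 4, 2, 2, 1, 1, 1, 1, 1, 1, 1), n = 19 boxes. Hook lengths by row (left-to-right, top-to-bottom): [14, 6, 3, 2]; [13, 5, 2, 1]; [10, 2]; [9, 1]; [7]; [6]; [5]; [4]; [3]; [2]; [1]. Product of hooks = 59439744000. So f^λ = 19! / 59439744000 = 121645100408832000 / 59439744000 = 2046528.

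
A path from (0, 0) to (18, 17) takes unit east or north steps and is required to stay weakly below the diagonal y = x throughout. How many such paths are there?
Number of paths = 477638700

By the reflection principle (André's argument), the number of monotone paths to (18, 17) with n ≤ m that never go above y = x is C(35, 18) − C(35, 19) = 4537567650 − 4059928950 = 477638700.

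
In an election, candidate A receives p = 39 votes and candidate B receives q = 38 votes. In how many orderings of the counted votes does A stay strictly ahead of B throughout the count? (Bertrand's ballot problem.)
Strict-lead orderings = 176733862787006701400

Total orderings of the 77 votes with 39 for A: C(77, 39) = 13608507434599516007800. By the Bertrand ballot formula (Cycle Lemma / reflection principle), the number of orderings in which A is strictly ahead of B throughout is (p − q)/(p + q) · C(p + q, p) = (39 − 38)/(39 + 38) · 13608507434599516007800 = 176733862787006701400.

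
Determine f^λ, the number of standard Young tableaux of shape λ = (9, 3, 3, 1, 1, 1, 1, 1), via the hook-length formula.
# SYT of shape (9, 3, 3, 1, 1, 1, 1, 1) = 22632610

Hook-length formula: f^λ = n! / Π hook(c), product over all cells c of the Young diagram. For λ = (9, 3, 3, 1, 1, 1, 1, 1), n = 20 boxes. Hook lengths by row (left-to-right, top-to-bottom): [16, 10, 9, 6, 5, 4, 3, 2, 1]; [9, 3, 2]; [8, 2, 1]; [5]; [4]; [3]; [2]; [1]. Product of hooks = 107495424000. So f^λ = 20! / 107495424000 = 2432902008176640000 / 107495424000 = 22632610.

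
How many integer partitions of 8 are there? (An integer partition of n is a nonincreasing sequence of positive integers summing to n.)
p(8) = 22

List all partitions of 8: 8, 7+1, 6+2, 6+1+1, 5+3, 5+2+1, 5+1+1+1, 4+4, 4+3+1, 4+2+2, 4+2+1+1, 4+1+1+1+1, 3+3+2, 3+3+1+1, 3+2+2+1, 3+2+1+1+1, 3+1+1+1+1+1, 2+2+2+2, 2+2+2+1+1, 2+2+1+1+1+1, 2+1+1+1+1+1+1, 1+1+1+1+1+1+1+1. Counting them gives p(8) = 22.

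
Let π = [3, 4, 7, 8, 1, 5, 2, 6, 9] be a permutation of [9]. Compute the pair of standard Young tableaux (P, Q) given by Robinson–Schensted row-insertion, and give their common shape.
P = [1, 2, 5, 6, 9] / [3, 4, 8] / [7];  Q = [1, 2, 3, 4, 9] / [5, 6, 8] / [7];  common shape = (5, 3, 1)

Row-insert the values π_1, π_2, … into P one at a time, bumping the leftmost entry strictly greater than the inserted value down to the next row. The recording tableau Q records, in position (i, j), the step at which that cell was added to P.
  Insert 3 (step 1): P = [3];  Q = [1]
  Insert 4 (step 2): P = [3, 4];  Q = [1, 2]
  Insert 7 (step 3): P = [3, 4, 7];  Q = [1, 2, 3]
  Insert 8 (step 4): P = [3, 4, 7, 8];  Q = [1, 2, 3, 4]
  Insert 1 (step 5): P = [1, 4, 7, 8] / [3];  Q = [1, 2, 3, 4] / [5]
  Insert 5 (step 6): P = [1, 4, 5, 8] / [3, 7];  Q = [1, 2, 3, 4] / [5, 6]
  Insert 2 (step 7): P = [1, 2, 5, 8] / [3, 4] / [7];  Q = [1, 2, 3, 4] / [5, 6] / [7]
  Insert 6 (step 8): P = [1, 2, 5, 6] / [3, 4, 8] / [7];  Q = [1, 2, 3, 4] / [5, 6, 8] / [7]
  Insert 9 (step 9): P = [1, 2, 5, 6, 9] / [3, 4, 8] / [7];  Q = [1, 2, 3, 4, 9] / [5, 6, 8] / [7]
Final shape: (5, 3, 1).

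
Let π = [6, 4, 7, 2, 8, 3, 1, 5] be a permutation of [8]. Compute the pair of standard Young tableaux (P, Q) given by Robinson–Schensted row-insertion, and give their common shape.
P = [1, 3, 5] / [2, 7, 8] / [4] / [6];  Q = [1, 3, 5] / [2, 6, 8] / [4] / [7];  common shape = (3, 3, 1, 1)

Row-insert the values π_1, π_2, … into P one at a time, bumping the leftmost entry strictly greater than the inserted value down to the next row. The recording tableau Q records, in position (i, j), the step at which that cell was added to P.
  Insert 6 (step 1): P = [6];  Q = [1]
  Insert 4 (step 2): P = [4] / [6];  Q = [1] / [2]
  Insert 7 (step 3): P = [4, 7] / [6];  Q = [1, 3] / [2]
  Insert 2 (step 4): P = [2, 7] / [4] / [6];  Q = [1, 3] / [2] / [4]
  Insert 8 (step 5): P = [2, 7, 8] / [4] / [6];  Q = [1, 3, 5] / [2] / [4]
  Insert 3 (step 6): P = [2, 3, 8] / [4, 7] / [6];  Q = [1, 3, 5] / [2, 6] / [4]
  Insert 1 (step 7): P = [1, 3, 8] / [2, 7] / [4] / [6];  Q = [1, 3, 5] / [2, 6] / [4] / [7]
  Insert 5 (step 8): P = [1, 3, 5] / [2, 7, 8] / [4] / [6];  Q = [1, 3, 5] / [2, 6, 8] / [4] / [7]
Final shape: (3, 3, 1, 1).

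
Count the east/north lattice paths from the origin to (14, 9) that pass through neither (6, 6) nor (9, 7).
Number of paths = 502106

Inclusion–exclusion. Total paths: C(23, 14) = 817190. Through P₁: C(12, 6)·C(11, 8) = 152460. Through P₂: C(16, 9)·C(7, 5) = 240240. Since P₁ is strictly southwest of P₂, a monotone path through both must visit P₁ then P₂; paths through both = C(12, 6)·C(4, 3)·C(7, 5) = 77616. Avoid both = 817190 − 152460 − 240240 + 77616 = 502106.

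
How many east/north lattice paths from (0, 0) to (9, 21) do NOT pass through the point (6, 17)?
Number of paths = 10774005

Total paths from (0, 0) to (9, 21): C(30, 9) = 14307150. Paths through (6, 17): (paths (0, 0) → (6, 17)) × (paths (6, 17) → (9, 21)) = C(23, 6) · C(7, 3) = 100947 · 35 = 3533145. Avoidance count = 14307150 − 3533145 = 10774005.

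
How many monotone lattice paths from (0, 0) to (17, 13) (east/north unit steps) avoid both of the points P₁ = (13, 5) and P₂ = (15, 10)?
Number of paths = 84630370

Inclusion–exclusion. Total paths: C(30, 17) = 119759850. Through P₁: C(18, 13)·C(12, 4) = 4241160. Through P₂: C(25, 15)·C(5, 2) = 32687600. Since P₁ is strictly southwest of P₂, a monotone path through both must visit P₁ then P₂; paths through both = C(18, 13)·C(7, 2)·C(5, 2) = 1799280. Avoid both = 119759850 − 4241160 − 32687600 + 1799280 = 84630370.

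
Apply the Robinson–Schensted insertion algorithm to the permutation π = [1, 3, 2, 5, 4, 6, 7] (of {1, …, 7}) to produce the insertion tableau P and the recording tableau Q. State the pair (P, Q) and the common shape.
P = [1, 2, 4, 6, 7] / [3, 5];  Q = [1, 2, 4, 6, 7] / [3, 5];  common shape = (5, 2)

Row-insert the values π_1, π_2, … into P one at a time, bumping the leftmost entry strictly greater than the inserted value down to the next row. The recording tableau Q records, in position (i, j), the step at which that cell was added to P.
  Insert 1 (step 1): P = [1];  Q = [1]
  Insert 3 (step 2): P = [1, 3];  Q = [1, 2]
  Insert 2 (step 3): P = [1, 2] / [3];  Q = [1, 2] / [3]
  Insert 5 (step 4): P = [1, 2, 5] / [3];  Q = [1, 2, 4] / [3]
  Insert 4 (step 5): P = [1, 2, 4] / [3, 5];  Q = [1, 2, 4] / [3, 5]
  Insert 6 (step 6): P = [1, 2, 4, 6] / [3, 5];  Q = [1, 2, 4, 6] / [3, 5]
  Insert 7 (step 7): P = [1, 2, 4, 6, 7] / [3, 5];  Q = [1, 2, 4, 6, 7] / [3, 5]
Final shape: (5, 2).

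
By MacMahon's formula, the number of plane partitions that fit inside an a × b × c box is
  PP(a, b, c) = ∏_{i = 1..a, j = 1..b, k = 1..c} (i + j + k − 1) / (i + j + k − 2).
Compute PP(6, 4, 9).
PP(6, 4, 9) = 559299781040

Evaluate the triple product over i = 1..6, j = 1..4, k = 1..9. The factors are (2/1) · (3/2) · (4/3) · (5/4) · (6/5) · (7/6) · (8/7) · (9/8) · … (216 factors total). The numerators and denominators telescope so the product is an integer; carrying out the multiplication exactly gives PP(6, 4, 9) = 559299781040.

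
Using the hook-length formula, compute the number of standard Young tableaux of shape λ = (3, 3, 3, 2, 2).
# SYT of shape (3, 3, 3, 2, 2) = 3432

Hook-length formula: f^λ = n! / Π hook(c), product over all cells c of the Young diagram. For λ = (3, 3, 3, 2, 2), n = 13 boxes. Hook lengths by row (left-to-right, top-to-bottom): [7, 6, 3]; [6, 5, 2]; [5, 4, 1]; [3, 2]; [2, 1]. Product of hooks = 1814400. So f^λ = 13! / 1814400 = 6227020800 / 1814400 = 3432.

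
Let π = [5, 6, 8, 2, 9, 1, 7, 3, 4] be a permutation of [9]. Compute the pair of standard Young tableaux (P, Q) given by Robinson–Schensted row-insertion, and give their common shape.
P = [1, 3, 4, 9] / [2, 6, 7] / [5, 8];  Q = [1, 2, 3, 5] / [4, 7, 9] / [6, 8];  common shape = (4, 3, 2)

Row-insert the values π_1, π_2, … into P one at a time, bumping the leftmost entry strictly greater than the inserted value down to the next row. The recording tableau Q records, in position (i, j), the step at which that cell was added to P.
  Insert 5 (step 1): P = [5];  Q = [1]
  Insert 6 (step 2): P = [5, 6];  Q = [1, 2]
  Insert 8 (step 3): P = [5, 6, 8];  Q = [1, 2, 3]
  Insert 2 (step 4): P = [2, 6, 8] / [5];  Q = [1, 2, 3] / [4]
  Insert 9 (step 5): P = [2, 6, 8, 9] / [5];  Q = [1, 2, 3, 5] / [4]
  Insert 1 (step 6): P = [1, 6, 8, 9] / [2] / [5];  Q = [1, 2, 3, 5] / [4] / [6]
  Insert 7 (step 7): P = [1, 6, 7, 9] / [2, 8] / [5];  Q = [1, 2, 3, 5] / [4, 7] / [6]
  Insert 3 (step 8): P = [1, 3, 7, 9] / [2, 6] / [5, 8];  Q = [1, 2, 3, 5] / [4, 7] / [6, 8]
  Insert 4 (step 9): P = [1, 3, 4, 9] / [2, 6, 7] / [5, 8];  Q = [1, 2, 3, 5] / [4, 7, 9] / [6, 8]
Final shape: (4, 3, 2).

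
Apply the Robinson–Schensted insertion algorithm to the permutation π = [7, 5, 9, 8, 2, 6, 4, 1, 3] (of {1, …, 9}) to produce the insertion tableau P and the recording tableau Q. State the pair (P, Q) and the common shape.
P = [1, 3] / [2, 4] / [5, 6] / [7, 8] / [9];  Q = [1, 3] / [2, 4] / [5, 6] / [7, 9] / [8];  common shape = (2, 2, 2, 2, 1)

Row-insert the values π_1, π_2, … into P one at a time, bumping the leftmost entry strictly greater than the inserted value down to the next row. The recording tableau Q records, in position (i, j), the step at which that cell was added to P.
  Insert 7 (step 1): P = [7];  Q = [1]
  Insert 5 (step 2): P = [5] / [7];  Q = [1] / [2]
  Insert 9 (step 3): P = [5, 9] / [7];  Q = [1, 3] / [2]
  Insert 8 (step 4): P = [5, 8] / [7, 9];  Q = [1, 3] / [2, 4]
  Insert 2 (step 5): P = [2, 8] / [5, 9] / [7];  Q = [1, 3] / [2, 4] / [5]
  Insert 6 (step 6): P = [2, 6] / [5, 8] / [7, 9];  Q = [1, 3] / [2, 4] / [5, 6]
  Insert 4 (step 7): P = [2, 4] / [5, 6] / [7, 8] / [9];  Q = [1, 3] / [2, 4] / [5, 6] / [7]
  Insert 1 (step 8): P = [1, 4] / [2, 6] / [5, 8] / [7] / [9];  Q = [1, 3] / [2, 4] / [5, 6] / [7] / [8]
  Insert 3 (step 9): P = [1, 3] / [2, 4] / [5, 6] / [7, 8] / [9];  Q = [1, 3] / [2, 4] / [5, 6] / [7, 9] / [8]
Final shape: (2, 2, 2, 2, 1).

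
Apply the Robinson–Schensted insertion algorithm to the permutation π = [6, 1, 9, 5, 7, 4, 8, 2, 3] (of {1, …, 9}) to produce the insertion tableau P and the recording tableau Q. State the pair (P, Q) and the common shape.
P = [1, 2, 3, 8] / [4, 7] / [5, 9] / [6];  Q = [1, 3, 5, 7] / [2, 4] / [6, 9] / [8];  common shape = (4, 2, 2, 1)

Row-insert the values π_1, π_2, … into P one at a time, bumping the leftmost entry strictly greater than the inserted value down to the next row. The recording tableau Q records, in position (i, j), the step at which that cell was added to P.
  Insert 6 (step 1): P = [6];  Q = [1]
  Insert 1 (step 2): P = [1] / [6];  Q = [1] / [2]
  Insert 9 (step 3): P = [1, 9] / [6];  Q = [1, 3] / [2]
  Insert 5 (step 4): P = [1, 5] / [6, 9];  Q = [1, 3] / [2, 4]
  Insert 7 (step 5): P = [1, 5, 7] / [6, 9];  Q = [1, 3, 5] / [2, 4]
  Insert 4 (step 6): P = [1, 4, 7] / [5, 9] / [6];  Q = [1, 3, 5] / [2, 4] / [6]
  Insert 8 (step 7): P = [1, 4, 7, 8] / [5, 9] / [6];  Q = [1, 3, 5, 7] / [2, 4] / [6]
  Insert 2 (step 8): P = [1, 2, 7, 8] / [4, 9] / [5] / [6];  Q = [1, 3, 5, 7] / [2, 4] / [6] / [8]
  Insert 3 (step 9): P = [1, 2, 3, 8] / [4, 7] / [5, 9] / [6];  Q = [1, 3, 5, 7] / [2, 4] / [6, 9] / [8]
Final shape: (4, 2, 2, 1).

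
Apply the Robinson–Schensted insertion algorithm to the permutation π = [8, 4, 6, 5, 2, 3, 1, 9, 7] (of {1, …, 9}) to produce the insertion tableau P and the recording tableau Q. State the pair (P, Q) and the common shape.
P = [1, 3, 7] / [2, 5, 9] / [4] / [6] / [8];  Q = [1, 3, 8] / [2, 6, 9] / [4] / [5] / [7];  common shape = (3, 3, 1, 1, 1)

Row-insert the values π_1, π_2, … into P one at a time, bumping the leftmost entry strictly greater than the inserted value down to the next row. The recording tableau Q records, in position (i, j), the step at which that cell was added to P.
  Insert 8 (step 1): P = [8];  Q = [1]
  Insert 4 (step 2): P = [4] / [8];  Q = [1] / [2]
  Insert 6 (step 3): P = [4, 6] / [8];  Q = [1, 3] / [2]
  Insert 5 (step 4): P = [4, 5] / [6] / [8];  Q = [1, 3] / [2] / [4]
  Insert 2 (step 5): P = [2, 5] / [4] / [6] / [8];  Q = [1, 3] / [2] / [4] / [5]
  Insert 3 (step 6): P = [2, 3] / [4, 5] / [6] / [8];  Q = [1, 3] / [2, 6] / [4] / [5]
  Insert 1 (step 7): P = [1, 3] / [2, 5] / [4] / [6] / [8];  Q = [1, 3] / [2, 6] / [4] / [5] / [7]
  Insert 9 (step 8): P = [1, 3, 9] / [2, 5] / [4] / [6] / [8];  Q = [1, 3, 8] / [2, 6] / [4] / [5] / [7]
  Insert 7 (step 9): P = [1, 3, 7] / [2, 5, 9] / [4] / [6] / [8];  Q = [1, 3, 8] / [2, 6, 9] / [4] / [5] / [7]
Final shape: (3, 3, 1, 1, 1).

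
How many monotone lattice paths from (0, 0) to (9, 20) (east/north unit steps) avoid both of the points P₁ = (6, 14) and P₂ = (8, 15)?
Number of paths = 4514961

Inclusion–exclusion. Total paths: C(29, 9) = 10015005. Through P₁: C(20, 6)·C(9, 3) = 3255840. Through P₂: C(23, 8)·C(6, 1) = 2941884. Since P₁ is strictly southwest of P₂, a monotone path through both must visit P₁ then P₂; paths through both = C(20, 6)·C(3, 2)·C(6, 1) = 697680. Avoid both = 10015005 − 3255840 − 2941884 + 697680 = 4514961.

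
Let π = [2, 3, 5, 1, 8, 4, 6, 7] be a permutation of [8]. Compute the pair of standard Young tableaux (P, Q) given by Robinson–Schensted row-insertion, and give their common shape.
P = [1, 3, 4, 6, 7] / [2, 5, 8];  Q = [1, 2, 3, 5, 8] / [4, 6, 7];  common shape = (5, 3)

Row-insert the values π_1, π_2, … into P one at a time, bumping the leftmost entry strictly greater than the inserted value down to the next row. The recording tableau Q records, in position (i, j), the step at which that cell was added to P.
  Insert 2 (step 1): P = [2];  Q = [1]
  Insert 3 (step 2): P = [2, 3];  Q = [1, 2]
  Insert 5 (step 3): P = [2, 3, 5];  Q = [1, 2, 3]
  Insert 1 (step 4): P = [1, 3, 5] / [2];  Q = [1, 2, 3] / [4]
  Insert 8 (step 5): P = [1, 3, 5, 8] / [2];  Q = [1, 2, 3, 5] / [4]
  Insert 4 (step 6): P = [1, 3, 4, 8] / [2, 5];  Q = [1, 2, 3, 5] / [4, 6]
  Insert 6 (step 7): P = [1, 3, 4, 6] / [2, 5, 8];  Q = [1, 2, 3, 5] / [4, 6, 7]
  Insert 7 (step 8): P = [1, 3, 4, 6, 7] / [2, 5, 8];  Q = [1, 2, 3, 5, 8] / [4, 6, 7]
Final shape: (5, 3).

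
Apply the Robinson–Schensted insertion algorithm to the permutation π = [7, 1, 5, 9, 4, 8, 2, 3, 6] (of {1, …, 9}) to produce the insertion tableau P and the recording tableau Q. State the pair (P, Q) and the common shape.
P = [1, 2, 3, 6] / [4, 8] / [5, 9] / [7];  Q = [1, 3, 4, 9] / [2, 6] / [5, 8] / [7];  common shape = (4, 2, 2, 1)

Row-insert the values π_1, π_2, … into P one at a time, bumping the leftmost entry strictly greater than the inserted value down to the next row. The recording tableau Q records, in position (i, j), the step at which that cell was added to P.
  Insert 7 (step 1): P = [7];  Q = [1]
  Insert 1 (step 2): P = [1] / [7];  Q = [1] / [2]
  Insert 5 (step 3): P = [1, 5] / [7];  Q = [1, 3] / [2]
  Insert 9 (step 4): P = [1, 5, 9] / [7];  Q = [1, 3, 4] / [2]
  Insert 4 (step 5): P = [1, 4, 9] / [5] / [7];  Q = [1, 3, 4] / [2] / [5]
  Insert 8 (step 6): P = [1, 4, 8] / [5, 9] / [7];  Q = [1, 3, 4] / [2, 6] / [5]
  Insert 2 (step 7): P = [1, 2, 8] / [4, 9] / [5] / [7];  Q = [1, 3, 4] / [2, 6] / [5] / [7]
  Insert 3 (step 8): P = [1, 2, 3] / [4, 8] / [5, 9] / [7];  Q = [1, 3, 4] / [2, 6] / [5, 8] / [7]
  Insert 6 (step 9): P = [1, 2, 3, 6] / [4, 8] / [5, 9] / [7];  Q = [1, 3, 4, 9] / [2, 6] / [5, 8] / [7]
Final shape: (4, 2, 2, 1).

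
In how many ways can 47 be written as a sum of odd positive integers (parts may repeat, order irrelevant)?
p_odd(47) = 2590

Enumerate partitions using only odd parts via the recurrence o(n, m) = o(n, m−2) + o(n−m, m) over odd m, starting from the largest odd part ≤ n. This gives p_odd(47) = 2590. (Euler's theorem: equals the count of distinct-part partitions.)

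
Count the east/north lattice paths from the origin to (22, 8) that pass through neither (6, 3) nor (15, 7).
Number of paths = 3259737

Inclusion–exclusion. Total paths: C(30, 22) = 5852925. Through P₁: C(9, 6)·C(21, 16) = 1709316. Through P₂: C(22, 15)·C(8, 7) = 1364352. Since P₁ is strictly southwest of P₂, a monotone path through both must visit P₁ then P₂; paths through both = C(9, 6)·C(13, 9)·C(8, 7) = 480480. Avoid both = 5852925 − 1709316 − 1364352 + 480480 = 3259737.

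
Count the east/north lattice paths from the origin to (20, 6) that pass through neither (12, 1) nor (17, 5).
Number of paths = 114715

Inclusion–exclusion. Total paths: C(26, 20) = 230230. Through P₁: C(13, 12)·C(13, 8) = 16731. Through P₂: C(22, 17)·C(4, 3) = 105336. Since P₁ is strictly southwest of P₂, a monotone path through both must visit P₁ then P₂; paths through both = C(13, 12)·C(9, 5)·C(4, 3) = 6552. Avoid both = 230230 − 16731 − 105336 + 6552 = 114715.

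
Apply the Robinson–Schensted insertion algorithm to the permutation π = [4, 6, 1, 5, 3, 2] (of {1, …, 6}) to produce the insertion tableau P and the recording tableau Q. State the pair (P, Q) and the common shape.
P = [1, 2] / [3, 5] / [4] / [6];  Q = [1, 2] / [3, 4] / [5] / [6];  common shape = (2, 2, 1, 1)

Row-insert the values π_1, π_2, … into P one at a time, bumping the leftmost entry strictly greater than the inserted value down to the next row. The recording tableau Q records, in position (i, j), the step at which that cell was added to P.
  Insert 4 (step 1): P = [4];  Q = [1]
  Insert 6 (step 2): P = [4, 6];  Q = [1, 2]
  Insert 1 (step 3): P = [1, 6] / [4];  Q = [1, 2] / [3]
  Insert 5 (step 4): P = [1, 5] / [4, 6];  Q = [1, 2] / [3, 4]
  Insert 3 (step 5): P = [1, 3] / [4, 5] / [6];  Q = [1, 2] / [3, 4] / [5]
  Insert 2 (step 6): P = [1, 2] / [3, 5] / [4] / [6];  Q = [1, 2] / [3, 4] / [5] / [6]
Final shape: (2, 2, 1, 1).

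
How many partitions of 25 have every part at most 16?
p(25, parts ≤ 16) = 1891

Use the recurrence p(n, m) = p(n, m−1) + p(n−m, m): either the largest part is < m (count p(n, m−1)) or the largest part is exactly m (remove one copy of m, count p(n−m, m)). With p(0, ·) = 1 this gives p(25, parts ≤ 16) = 1891. (By conjugating Young diagrams, this also counts partitions of 25 into at most 16 parts.)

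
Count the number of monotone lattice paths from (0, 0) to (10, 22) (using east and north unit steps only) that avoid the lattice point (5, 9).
Number of paths = 47359104

Total paths from (0, 0) to (10, 22): C(32, 10) = 64512240. Paths through (5, 9): (paths (0, 0) → (5, 9)) × (paths (5, 9) → (10, 22)) = C(14, 5) · C(18, 5) = 2002 · 8568 = 17153136. Avoidance count = 64512240 − 17153136 = 47359104.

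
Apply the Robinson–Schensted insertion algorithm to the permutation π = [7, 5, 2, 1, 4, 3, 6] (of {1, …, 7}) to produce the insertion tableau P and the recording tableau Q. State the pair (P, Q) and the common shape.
P = [1, 3, 6] / [2, 4] / [5] / [7];  Q = [1, 5, 7] / [2, 6] / [3] / [4];  common shape = (3, 2, 1, 1)

Row-insert the values π_1, π_2, … into P one at a time, bumping the leftmost entry strictly greater than the inserted value down to the next row. The recording tableau Q records, in position (i, j), the step at which that cell was added to P.
  Insert 7 (step 1): P = [7];  Q = [1]
  Insert 5 (step 2): P = [5] / [7];  Q = [1] / [2]
  Insert 2 (step 3): P = [2] / [5] / [7];  Q = [1] / [2] / [3]
  Insert 1 (step 4): P = [1] / [2] / [5] / [7];  Q = [1] / [2] / [3] / [4]
  Insert 4 (step 5): P = [1, 4] / [2] / [5] / [7];  Q = [1, 5] / [2] / [3] / [4]
  Insert 3 (step 6): P = [1, 3] / [2, 4] / [5] / [7];  Q = [1, 5] / [2, 6] / [3] / [4]
  Insert 6 (step 7): P = [1, 3, 6] / [2, 4] / [5] / [7];  Q = [1, 5, 7] / [2, 6] / [3] / [4]
Final shape: (3, 2, 1, 1).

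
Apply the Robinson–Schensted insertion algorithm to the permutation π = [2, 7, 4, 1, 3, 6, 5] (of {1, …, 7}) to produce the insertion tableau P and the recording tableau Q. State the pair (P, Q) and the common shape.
P = [1, 3, 5] / [2, 4, 6] / [7];  Q = [1, 2, 6] / [3, 5, 7] / [4];  common shape = (3, 3, 1)

Row-insert the values π_1, π_2, … into P one at a time, bumping the leftmost entry strictly greater than the inserted value down to the next row. The recording tableau Q records, in position (i, j), the step at which that cell was added to P.
  Insert 2 (step 1): P = [2];  Q = [1]
  Insert 7 (step 2): P = [2, 7];  Q = [1, 2]
  Insert 4 (step 3): P = [2, 4] / [7];  Q = [1, 2] / [3]
  Insert 1 (step 4): P = [1, 4] / [2] / [7];  Q = [1, 2] / [3] / [4]
  Insert 3 (step 5): P = [1, 3] / [2, 4] / [7];  Q = [1, 2] / [3, 5] / [4]
  Insert 6 (step 6): P = [1, 3, 6] / [2, 4] / [7];  Q = [1, 2, 6] / [3, 5] / [4]
  Insert 5 (step 7): P = [1, 3, 5] / [2, 4, 6] / [7];  Q = [1, 2, 6] / [3, 5, 7] / [4]
Final shape: (3, 3, 1).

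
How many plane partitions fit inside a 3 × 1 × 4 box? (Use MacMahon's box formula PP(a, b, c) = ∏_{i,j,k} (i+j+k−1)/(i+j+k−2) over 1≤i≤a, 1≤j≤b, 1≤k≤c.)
PP(3, 1, 4) = 35

Evaluate the triple product over i = 1..3, j = 1..1, k = 1..4. The factors are (2/1) · (3/2) · (4/3) · (5/4) · (3/2) · (4/3) · (5/4) · (6/5) · … (12 factors total). The numerators and denominators telescope so the product is an integer; carrying out the multiplication exactly gives PP(3, 1, 4) = 35.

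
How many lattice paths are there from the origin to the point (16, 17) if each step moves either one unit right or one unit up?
Number of paths = 1166803110

A monotone lattice path from (0, 0) to (16, 17) consists of 16 east steps and 17 north steps in some order, so it is determined by which 16 of the 33 steps are east. The count is C(33, 16) = 1166803110.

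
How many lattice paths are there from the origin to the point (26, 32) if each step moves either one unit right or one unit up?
Number of paths = 22150361247847371

A monotone lattice path from (0, 0) to (26, 32) consists of 26 east steps and 32 north steps in some order, so it is determined by which 26 of the 58 steps are east. The count is C(58, 26) = 22150361247847371.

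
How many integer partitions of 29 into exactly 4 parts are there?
p(29, 4 parts) = 185

Partitions of n into exactly k parts are in bijection with partitions of n − k into at most k parts (subtract 1 from each part). So p(29, exactly 4) = p(25, parts ≤ 4). Computing via the recurrence p(m, j) = p(m, j−1) + p(m−j, j) gives 185.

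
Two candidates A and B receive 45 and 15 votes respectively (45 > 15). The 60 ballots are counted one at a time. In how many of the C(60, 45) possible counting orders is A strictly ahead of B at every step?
Strict-lead orderings = 26597044596360

Total orderings of the 60 votes with 45 for A: C(60, 45) = 53194089192720. By the Bertrand ballot formula (Cycle Lemma / reflection principle), the number of orderings in which A is strictly ahead of B throughout is (p − q)/(p + q) · C(p + q, p) = (45 − 15)/(45 + 15) · 53194089192720 = 26597044596360.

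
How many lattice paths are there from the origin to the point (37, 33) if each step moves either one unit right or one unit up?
Number of paths = 100226479430802391940

A monotone lattice path from (0, 0) to (37, 33) consists of 37 east steps and 33 north steps in some order, so it is determined by which 37 of the 70 steps are east. The count is C(70, 37) = 100226479430802391940.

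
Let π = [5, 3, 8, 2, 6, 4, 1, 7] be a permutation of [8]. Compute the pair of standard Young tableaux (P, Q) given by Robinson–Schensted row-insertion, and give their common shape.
P = [1, 4, 7] / [2, 6] / [3, 8] / [5];  Q = [1, 3, 8] / [2, 5] / [4, 6] / [7];  common shape = (3, 2, 2, 1)

Row-insert the values π_1, π_2, … into P one at a time, bumping the leftmost entry strictly greater than the inserted value down to the next row. The recording tableau Q records, in position (i, j), the step at which that cell was added to P.
  Insert 5 (step 1): P = [5];  Q = [1]
  Insert 3 (step 2): P = [3] / [5];  Q = [1] / [2]
  Insert 8 (step 3): P = [3, 8] / [5];  Q = [1, 3] / [2]
  Insert 2 (step 4): P = [2, 8] / [3] / [5];  Q = [1, 3] / [2] / [4]
  Insert 6 (step 5): P = [2, 6] / [3, 8] / [5];  Q = [1, 3] / [2, 5] / [4]
  Insert 4 (step 6): P = [2, 4] / [3, 6] / [5, 8];  Q = [1, 3] / [2, 5] / [4, 6]
  Insert 1 (step 7): P = [1, 4] / [2, 6] / [3, 8] / [5];  Q = [1, 3] / [2, 5] / [4, 6] / [7]
  Insert 7 (step 8): P = [1, 4, 7] / [2, 6] / [3, 8] / [5];  Q = [1, 3, 8] / [2, 5] / [4, 6] / [7]
Final shape: (3, 2, 2, 1).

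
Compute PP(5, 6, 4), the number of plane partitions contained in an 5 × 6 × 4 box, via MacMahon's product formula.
PP(5, 6, 4) = 133613766

Evaluate the triple product over i = 1..5, j = 1..6, k = 1..4. The factors are (2/1) · (3/2) · (4/3) · (5/4) · (3/2) · (4/3) · (5/4) · (6/5) · … (120 factors total). The numerators and denominators telescope so the product is an integer; carrying out the multiplication exactly gives PP(5, 6, 4) = 133613766.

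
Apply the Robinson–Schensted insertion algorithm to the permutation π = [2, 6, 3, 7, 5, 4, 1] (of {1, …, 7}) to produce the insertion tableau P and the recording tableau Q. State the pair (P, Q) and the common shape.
P = [1, 3, 4] / [2, 7] / [5] / [6];  Q = [1, 2, 4] / [3, 5] / [6] / [7];  common shape = (3, 2, 1, 1)

Row-insert the values π_1, π_2, … into P one at a time, bumping the leftmost entry strictly greater than the inserted value down to the next row. The recording tableau Q records, in position (i, j), the step at which that cell was added to P.
  Insert 2 (step 1): P = [2];  Q = [1]
  Insert 6 (step 2): P = [2, 6];  Q = [1, 2]
  Insert 3 (step 3): P = [2, 3] / [6];  Q = [1, 2] / [3]
  Insert 7 (step 4): P = [2, 3, 7] / [6];  Q = [1, 2, 4] / [3]
  Insert 5 (step 5): P = [2, 3, 5] / [6, 7];  Q = [1, 2, 4] / [3, 5]
  Insert 4 (step 6): P = [2, 3, 4] / [5, 7] / [6];  Q = [1, 2, 4] / [3, 5] / [6]
  Insert 1 (step 7): P = [1, 3, 4] / [2, 7] / [5] / [6];  Q = [1, 2, 4] / [3, 5] / [6] / [7]
Final shape: (3, 2, 1, 1).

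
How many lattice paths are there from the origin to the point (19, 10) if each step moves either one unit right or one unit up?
Number of paths = 20030010

A monotone lattice path from (0, 0) to (19, 10) consists of 19 east steps and 10 north steps in some order, so it is determined by which 19 of the 29 steps are east. The count is C(29, 19) = 20030010.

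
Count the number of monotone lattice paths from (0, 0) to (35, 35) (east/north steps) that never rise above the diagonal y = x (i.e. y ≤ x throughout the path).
Number of paths = 3116285494907301262

By the reflection principle (André's argument), the number of monotone paths to (35, 35) with n ≤ m that never go above y = x is C(70, 35) − C(70, 36) = 112186277816662845432 − 109069992321755544170 = 3116285494907301262.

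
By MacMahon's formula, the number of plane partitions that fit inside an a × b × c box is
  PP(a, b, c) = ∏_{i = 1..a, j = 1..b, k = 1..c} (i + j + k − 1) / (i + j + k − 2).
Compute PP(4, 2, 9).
PP(4, 2, 9) = 143143

Evaluate the triple product over i = 1..4, j = 1..2, k = 1..9. The factors are (2/1) · (3/2) · (4/3) · (5/4) · (6/5) · (7/6) · (8/7) · (9/8) · … (72 factors total). The numerators and denominators telescope so the product is an integer; carrying out the multiplication exactly gives PP(4, 2, 9) = 143143.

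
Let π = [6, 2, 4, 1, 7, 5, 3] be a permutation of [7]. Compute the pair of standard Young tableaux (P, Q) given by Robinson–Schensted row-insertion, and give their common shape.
P = [1, 3, 5] / [2, 4] / [6, 7];  Q = [1, 3, 5] / [2, 6] / [4, 7];  common shape = (3, 2, 2)

Row-insert the values π_1, π_2, … into P one at a time, bumping the leftmost entry strictly greater than the inserted value down to the next row. The recording tableau Q records, in position (i, j), the step at which that cell was added to P.
  Insert 6 (step 1): P = [6];  Q = [1]
  Insert 2 (step 2): P = [2] / [6];  Q = [1] / [2]
  Insert 4 (step 3): P = [2, 4] / [6];  Q = [1, 3] / [2]
  Insert 1 (step 4): P = [1, 4] / [2] / [6];  Q = [1, 3] / [2] / [4]
  Insert 7 (step 5): P = [1, 4, 7] / [2] / [6];  Q = [1, 3, 5] / [2] / [4]
  Insert 5 (step 6): P = [1, 4, 5] / [2, 7] / [6];  Q = [1, 3, 5] / [2, 6] / [4]
  Insert 3 (step 7): P = [1, 3, 5] / [2, 4] / [6, 7];  Q = [1, 3, 5] / [2, 6] / [4, 7]
Final shape: (3, 2, 2).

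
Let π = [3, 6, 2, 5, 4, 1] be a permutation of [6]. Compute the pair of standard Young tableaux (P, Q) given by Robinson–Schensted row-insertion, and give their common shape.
P = [1, 4] / [2, 5] / [3] / [6];  Q = [1, 2] / [3, 4] / [5] / [6];  common shape = (2, 2, 1, 1)

Row-insert the values π_1, π_2, … into P one at a time, bumping the leftmost entry strictly greater than the inserted value down to the next row. The recording tableau Q records, in position (i, j), the step at which that cell was added to P.
  Insert 3 (step 1): P = [3];  Q = [1]
  Insert 6 (step 2): P = [3, 6];  Q = [1, 2]
  Insert 2 (step 3): P = [2, 6] / [3];  Q = [1, 2] / [3]
  Insert 5 (step 4): P = [2, 5] / [3, 6];  Q = [1, 2] / [3, 4]
  Insert 4 (step 5): P = [2, 4] / [3, 5] / [6];  Q = [1, 2] / [3, 4] / [5]
  Insert 1 (step 6): P = [1, 4] / [2, 5] / [3] / [6];  Q = [1, 2] / [3, 4] / [5] / [6]
Final shape: (2, 2, 1, 1).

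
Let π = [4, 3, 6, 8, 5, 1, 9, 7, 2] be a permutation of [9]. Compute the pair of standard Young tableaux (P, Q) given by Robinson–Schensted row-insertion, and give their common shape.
P = [1, 2, 7, 9] / [3, 5, 8] / [4, 6];  Q = [1, 3, 4, 7] / [2, 5, 8] / [6, 9];  common shape = (4, 3, 2)

Row-insert the values π_1, π_2, … into P one at a time, bumping the leftmost entry strictly greater than the inserted value down to the next row. The recording tableau Q records, in position (i, j), the step at which that cell was added to P.
  Insert 4 (step 1): P = [4];  Q = [1]
  Insert 3 (step 2): P = [3] / [4];  Q = [1] / [2]
  Insert 6 (step 3): P = [3, 6] / [4];  Q = [1, 3] / [2]
  Insert 8 (step 4): P = [3, 6, 8] / [4];  Q = [1, 3, 4] / [2]
  Insert 5 (step 5): P = [3, 5, 8] / [4, 6];  Q = [1, 3, 4] / [2, 5]
  Insert 1 (step 6): P = [1, 5, 8] / [3, 6] / [4];  Q = [1, 3, 4] / [2, 5] / [6]
  Insert 9 (step 7): P = [1, 5, 8, 9] / [3, 6] / [4];  Q = [1, 3, 4, 7] / [2, 5] / [6]
  Insert 7 (step 8): P = [1, 5, 7, 9] / [3, 6, 8] / [4];  Q = [1, 3, 4, 7] / [2, 5, 8] / [6]
  Insert 2 (step 9): P = [1, 2, 7, 9] / [3, 5, 8] / [4, 6];  Q = [1, 3, 4, 7] / [2, 5, 8] / [6, 9]
Final shape: (4, 3, 2).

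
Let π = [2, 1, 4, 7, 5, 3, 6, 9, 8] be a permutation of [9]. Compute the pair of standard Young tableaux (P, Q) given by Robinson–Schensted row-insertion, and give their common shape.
P = [1, 3, 5, 6, 8] / [2, 4, 9] / [7];  Q = [1, 3, 4, 7, 8] / [2, 5, 9] / [6];  common shape = (5, 3, 1)

Row-insert the values π_1, π_2, … into P one at a time, bumping the leftmost entry strictly greater than the inserted value down to the next row. The recording tableau Q records, in position (i, j), the step at which that cell was added to P.
  Insert 2 (step 1): P = [2];  Q = [1]
  Insert 1 (step 2): P = [1] / [2];  Q = [1] / [2]
  Insert 4 (step 3): P = [1, 4] / [2];  Q = [1, 3] / [2]
  Insert 7 (step 4): P = [1, 4, 7] / [2];  Q = [1, 3, 4] / [2]
  Insert 5 (step 5): P = [1, 4, 5] / [2, 7];  Q = [1, 3, 4] / [2, 5]
  Insert 3 (step 6): P = [1, 3, 5] / [2, 4] / [7];  Q = [1, 3, 4] / [2, 5] / [6]
  Insert 6 (step 7): P = [1, 3, 5, 6] / [2, 4] / [7];  Q = [1, 3, 4, 7] / [2, 5] / [6]
  Insert 9 (step 8): P = [1, 3, 5, 6, 9] / [2, 4] / [7];  Q = [1, 3, 4, 7, 8] / [2, 5] / [6]
  Insert 8 (step 9): P = [1, 3, 5, 6, 8] / [2, 4, 9] / [7];  Q = [1, 3, 4, 7, 8] / [2, 5, 9] / [6]
Final shape: (5, 3, 1).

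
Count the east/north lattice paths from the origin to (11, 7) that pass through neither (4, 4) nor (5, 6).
Number of paths = 21660

Inclusion–exclusion. Total paths: C(18, 11) = 31824. Through P₁: C(8, 4)·C(10, 7) = 8400. Through P₂: C(11, 5)·C(7, 6) = 3234. Since P₁ is strictly southwest of P₂, a monotone path through both must visit P₁ then P₂; paths through both = C(8, 4)·C(3, 1)·C(7, 6) = 1470. Avoid both = 31824 − 8400 − 3234 + 1470 = 21660.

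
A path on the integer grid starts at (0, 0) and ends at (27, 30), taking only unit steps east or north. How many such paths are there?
Number of paths = 14031391033119152

A monotone lattice path from (0, 0) to (27, 30) consists of 27 east steps and 30 north steps in some order, so it is determined by which 27 of the 57 steps are east. The count is C(57, 27) = 14031391033119152.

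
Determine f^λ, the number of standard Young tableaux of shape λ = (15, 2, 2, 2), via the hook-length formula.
# SYT of shape (15, 2, 2, 2) = 186200

Hook-length formula: f^λ = n! / Π hook(c), product over all cells c of the Young diagram. For λ = (15, 2, 2, 2), n = 21 boxes. Hook lengths by row (left-to-right, top-to-bottom): [18, 17, 13, 12, 11, 10, 9, 8, 7, 6, 5, 4, 3, 2, 1]; [4, 3]; [3, 2]; [2, 1]. Product of hooks = 274387444531200. So f^λ = 21! / 274387444531200 = 51090942171709440000 / 274387444531200 = 186200.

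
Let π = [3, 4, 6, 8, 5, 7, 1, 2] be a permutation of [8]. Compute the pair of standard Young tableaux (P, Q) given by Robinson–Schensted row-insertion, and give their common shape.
P = [1, 2, 5, 7] / [3, 4] / [6, 8];  Q = [1, 2, 3, 4] / [5, 6] / [7, 8];  common shape = (4, 2, 2)

Row-insert the values π_1, π_2, … into P one at a time, bumping the leftmost entry strictly greater than the inserted value down to the next row. The recording tableau Q records, in position (i, j), the step at which that cell was added to P.
  Insert 3 (step 1): P = [3];  Q = [1]
  Insert 4 (step 2): P = [3, 4];  Q = [1, 2]
  Insert 6 (step 3): P = [3, 4, 6];  Q = [1, 2, 3]
  Insert 8 (step 4): P = [3, 4, 6, 8];  Q = [1, 2, 3, 4]
  Insert 5 (step 5): P = [3, 4, 5, 8] / [6];  Q = [1, 2, 3, 4] / [5]
  Insert 7 (step 6): P = [3, 4, 5, 7] / [6, 8];  Q = [1, 2, 3, 4] / [5, 6]
  Insert 1 (step 7): P = [1, 4, 5, 7] / [3, 8] / [6];  Q = [1, 2, 3, 4] / [5, 6] / [7]
  Insert 2 (step 8): P = [1, 2, 5, 7] / [3, 4] / [6, 8];  Q = [1, 2, 3, 4] / [5, 6] / [7, 8]
Final shape: (4, 2, 2).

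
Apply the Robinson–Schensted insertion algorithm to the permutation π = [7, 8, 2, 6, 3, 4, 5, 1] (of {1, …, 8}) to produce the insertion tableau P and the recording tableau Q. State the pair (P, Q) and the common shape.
P = [1, 3, 4, 5] / [2, 8] / [6] / [7];  Q = [1, 2, 6, 7] / [3, 4] / [5] / [8];  common shape = (4, 2, 1, 1)

Row-insert the values π_1, π_2, … into P one at a time, bumping the leftmost entry strictly greater than the inserted value down to the next row. The recording tableau Q records, in position (i, j), the step at which that cell was added to P.
  Insert 7 (step 1): P = [7];  Q = [1]
  Insert 8 (step 2): P = [7, 8];  Q = [1, 2]
  Insert 2 (step 3): P = [2, 8] / [7];  Q = [1, 2] / [3]
  Insert 6 (step 4): P = [2, 6] / [7, 8];  Q = [1, 2] / [3, 4]
  Insert 3 (step 5): P = [2, 3] / [6, 8] / [7];  Q = [1, 2] / [3, 4] / [5]
  Insert 4 (step 6): P = [2, 3, 4] / [6, 8] / [7];  Q = [1, 2, 6] / [3, 4] / [5]
  Insert 5 (step 7): P = [2, 3, 4, 5] / [6, 8] / [7];  Q = [1, 2, 6, 7] / [3, 4] / [5]
  Insert 1 (step 8): P = [1, 3, 4, 5] / [2, 8] / [6] / [7];  Q = [1, 2, 6, 7] / [3, 4] / [5] / [8]
Final shape: (4, 2, 1, 1).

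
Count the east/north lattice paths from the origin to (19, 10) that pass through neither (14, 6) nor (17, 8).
Number of paths = 10982400

Inclusion–exclusion. Total paths: C(29, 19) = 20030010. Through P₁: C(20, 14)·C(9, 5) = 4883760. Through P₂: C(25, 17)·C(4, 2) = 6489450. Since P₁ is strictly southwest of P₂, a monotone path through both must visit P₁ then P₂; paths through both = C(20, 14)·C(5, 3)·C(4, 2) = 2325600. Avoid both = 20030010 − 4883760 − 6489450 + 2325600 = 10982400.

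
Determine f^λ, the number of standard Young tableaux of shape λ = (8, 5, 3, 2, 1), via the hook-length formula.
# SYT of shape (8, 5, 3, 2, 1) = 40738698

Hook-length formula: f^λ = n! / Π hook(c), product over all cells c of the Young diagram. For λ = (8, 5, 3, 2, 1), n = 19 boxes. Hook lengths by row (left-to-right, top-to-bottom): [12, 10, 8, 6, 5, 3, 2, 1]; [8, 6, 4, 2, 1]; [5, 3, 1]; [3, 1]; [1]. Product of hooks = 2985984000. So f^λ = 19! / 2985984000 = 121645100408832000 / 2985984000 = 40738698.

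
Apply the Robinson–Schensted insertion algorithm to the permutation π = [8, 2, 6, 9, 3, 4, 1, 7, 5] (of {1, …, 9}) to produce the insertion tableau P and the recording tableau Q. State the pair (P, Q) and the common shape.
P = [1, 3, 4, 5] / [2, 7] / [6, 9] / [8];  Q = [1, 3, 4, 8] / [2, 6] / [5, 9] / [7];  common shape = (4, 2, 2, 1)

Row-insert the values π_1, π_2, … into P one at a time, bumping the leftmost entry strictly greater than the inserted value down to the next row. The recording tableau Q records, in position (i, j), the step at which that cell was added to P.
  Insert 8 (step 1): P = [8];  Q = [1]
  Insert 2 (step 2): P = [2] / [8];  Q = [1] / [2]
  Insert 6 (step 3): P = [2, 6] / [8];  Q = [1, 3] / [2]
  Insert 9 (step 4): P = [2, 6, 9] / [8];  Q = [1, 3, 4] / [2]
  Insert 3 (step 5): P = [2, 3, 9] / [6] / [8];  Q = [1, 3, 4] / [2] / [5]
  Insert 4 (step 6): P = [2, 3, 4] / [6, 9] / [8];  Q = [1, 3, 4] / [2, 6] / [5]
  Insert 1 (step 7): P = [1, 3, 4] / [2, 9] / [6] / [8];  Q = [1, 3, 4] / [2, 6] / [5] / [7]
  Insert 7 (step 8): P = [1, 3, 4, 7] / [2, 9] / [6] / [8];  Q = [1, 3, 4, 8] / [2, 6] / [5] / [7]
  Insert 5 (step 9): P = [1, 3, 4, 5] / [2, 7] / [6, 9] / [8];  Q = [1, 3, 4, 8] / [2, 6] / [5, 9] / [7]
Final shape: (4, 2, 2, 1).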